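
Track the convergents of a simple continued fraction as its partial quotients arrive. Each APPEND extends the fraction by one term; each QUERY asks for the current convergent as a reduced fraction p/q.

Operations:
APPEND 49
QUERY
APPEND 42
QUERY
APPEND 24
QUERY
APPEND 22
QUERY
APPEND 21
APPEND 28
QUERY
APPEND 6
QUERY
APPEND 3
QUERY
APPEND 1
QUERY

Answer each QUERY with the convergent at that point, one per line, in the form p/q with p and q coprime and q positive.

APPEND 49: p_0 = 49·1 + 0 = 49, q_0 = 49·0 + 1 = 1 → 49/1
APPEND 42: p_1 = 42·49 + 1 = 2059, q_1 = 42·1 + 0 = 42 → 2059/42
APPEND 24: p_2 = 24·2059 + 49 = 49465, q_2 = 24·42 + 1 = 1009 → 49465/1009
APPEND 22: p_3 = 22·49465 + 2059 = 1090289, q_3 = 22·1009 + 42 = 22240 → 1090289/22240
APPEND 21: p_4 = 21·1090289 + 49465 = 22945534, q_4 = 21·22240 + 1009 = 468049 → 22945534/468049
APPEND 28: p_5 = 28·22945534 + 1090289 = 643565241, q_5 = 28·468049 + 22240 = 13127612 → 643565241/13127612
APPEND 6: p_6 = 6·643565241 + 22945534 = 3884336980, q_6 = 6·13127612 + 468049 = 79233721 → 3884336980/79233721
APPEND 3: p_7 = 3·3884336980 + 643565241 = 12296576181, q_7 = 3·79233721 + 13127612 = 250828775 → 12296576181/250828775
APPEND 1: p_8 = 1·12296576181 + 3884336980 = 16180913161, q_8 = 1·250828775 + 79233721 = 330062496 → 16180913161/330062496

49/1
2059/42
49465/1009
1090289/22240
643565241/13127612
3884336980/79233721
12296576181/250828775
16180913161/330062496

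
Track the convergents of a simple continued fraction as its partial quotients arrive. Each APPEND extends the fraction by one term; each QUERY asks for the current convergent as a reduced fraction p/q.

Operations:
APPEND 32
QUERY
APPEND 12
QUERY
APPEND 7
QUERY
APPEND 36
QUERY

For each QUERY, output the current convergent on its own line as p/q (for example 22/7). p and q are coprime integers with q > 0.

32/1
385/12
2727/85
98557/3072

APPEND 32: p_0 = 32·1 + 0 = 32, q_0 = 32·0 + 1 = 1 → 32/1
APPEND 12: p_1 = 12·32 + 1 = 385, q_1 = 12·1 + 0 = 12 → 385/12
APPEND 7: p_2 = 7·385 + 32 = 2727, q_2 = 7·12 + 1 = 85 → 2727/85
APPEND 36: p_3 = 36·2727 + 385 = 98557, q_3 = 36·85 + 12 = 3072 → 98557/3072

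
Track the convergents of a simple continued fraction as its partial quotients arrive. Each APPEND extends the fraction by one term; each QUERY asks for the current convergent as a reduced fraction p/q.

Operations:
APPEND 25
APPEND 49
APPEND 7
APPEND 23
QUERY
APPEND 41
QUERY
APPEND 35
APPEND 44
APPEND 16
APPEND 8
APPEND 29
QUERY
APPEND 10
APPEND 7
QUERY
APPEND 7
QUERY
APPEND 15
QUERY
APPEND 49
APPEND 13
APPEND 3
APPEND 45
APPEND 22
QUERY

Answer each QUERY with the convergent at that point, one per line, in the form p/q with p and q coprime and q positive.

199187/7961
8175274/326745
47430694282775/1895684744441
3378979324668723/135049247210414
24128790791307625/964366667968037
365310841194283098/14600549266730969
716742103701135027680912/28646366919790683843823

APPEND 25: p_0 = 25·1 + 0 = 25, q_0 = 25·0 + 1 = 1 → 25/1
APPEND 49: p_1 = 49·25 + 1 = 1226, q_1 = 49·1 + 0 = 49 → 1226/49
APPEND 7: p_2 = 7·1226 + 25 = 8607, q_2 = 7·49 + 1 = 344 → 8607/344
APPEND 23: p_3 = 23·8607 + 1226 = 199187, q_3 = 23·344 + 49 = 7961 → 199187/7961
APPEND 41: p_4 = 41·199187 + 8607 = 8175274, q_4 = 41·7961 + 344 = 326745 → 8175274/326745
APPEND 35: p_5 = 35·8175274 + 199187 = 286333777, q_5 = 35·326745 + 7961 = 11444036 → 286333777/11444036
APPEND 44: p_6 = 44·286333777 + 8175274 = 12606861462, q_6 = 44·11444036 + 326745 = 503864329 → 12606861462/503864329
APPEND 16: p_7 = 16·12606861462 + 286333777 = 201996117169, q_7 = 16·503864329 + 11444036 = 8073273300 → 201996117169/8073273300
APPEND 8: p_8 = 8·201996117169 + 12606861462 = 1628575798814, q_8 = 8·8073273300 + 503864329 = 65090050729 → 1628575798814/65090050729
APPEND 29: p_9 = 29·1628575798814 + 201996117169 = 47430694282775, q_9 = 29·65090050729 + 8073273300 = 1895684744441 → 47430694282775/1895684744441
APPEND 10: p_10 = 10·47430694282775 + 1628575798814 = 475935518626564, q_10 = 10·1895684744441 + 65090050729 = 19021937495139 → 475935518626564/19021937495139
APPEND 7: p_11 = 7·475935518626564 + 47430694282775 = 3378979324668723, q_11 = 7·19021937495139 + 1895684744441 = 135049247210414 → 3378979324668723/135049247210414
APPEND 7: p_12 = 7·3378979324668723 + 475935518626564 = 24128790791307625, q_12 = 7·135049247210414 + 19021937495139 = 964366667968037 → 24128790791307625/964366667968037
APPEND 15: p_13 = 15·24128790791307625 + 3378979324668723 = 365310841194283098, q_13 = 15·964366667968037 + 135049247210414 = 14600549266730969 → 365310841194283098/14600549266730969
APPEND 49: p_14 = 49·365310841194283098 + 24128790791307625 = 17924360009311179427, q_14 = 49·14600549266730969 + 964366667968037 = 716391280737785518 → 17924360009311179427/716391280737785518
APPEND 13: p_15 = 13·17924360009311179427 + 365310841194283098 = 233381990962239615649, q_15 = 13·716391280737785518 + 14600549266730969 = 9327687198857942703 → 233381990962239615649/9327687198857942703
APPEND 3: p_16 = 3·233381990962239615649 + 17924360009311179427 = 718070332896030026374, q_16 = 3·9327687198857942703 + 716391280737785518 = 28699452877311613627 → 718070332896030026374/28699452877311613627
APPEND 45: p_17 = 45·718070332896030026374 + 233381990962239615649 = 32546546971283590802479, q_17 = 45·28699452877311613627 + 9327687198857942703 = 1300803066677880555918 → 32546546971283590802479/1300803066677880555918
APPEND 22: p_18 = 22·32546546971283590802479 + 718070332896030026374 = 716742103701135027680912, q_18 = 22·1300803066677880555918 + 28699452877311613627 = 28646366919790683843823 → 716742103701135027680912/28646366919790683843823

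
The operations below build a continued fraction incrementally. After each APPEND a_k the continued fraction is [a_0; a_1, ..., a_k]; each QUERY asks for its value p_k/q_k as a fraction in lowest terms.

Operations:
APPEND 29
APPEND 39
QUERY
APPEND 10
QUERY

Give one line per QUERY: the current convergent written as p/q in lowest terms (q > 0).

1132/39
11349/391

APPEND 29: p_0 = 29·1 + 0 = 29, q_0 = 29·0 + 1 = 1 → 29/1
APPEND 39: p_1 = 39·29 + 1 = 1132, q_1 = 39·1 + 0 = 39 → 1132/39
APPEND 10: p_2 = 10·1132 + 29 = 11349, q_2 = 10·39 + 1 = 391 → 11349/391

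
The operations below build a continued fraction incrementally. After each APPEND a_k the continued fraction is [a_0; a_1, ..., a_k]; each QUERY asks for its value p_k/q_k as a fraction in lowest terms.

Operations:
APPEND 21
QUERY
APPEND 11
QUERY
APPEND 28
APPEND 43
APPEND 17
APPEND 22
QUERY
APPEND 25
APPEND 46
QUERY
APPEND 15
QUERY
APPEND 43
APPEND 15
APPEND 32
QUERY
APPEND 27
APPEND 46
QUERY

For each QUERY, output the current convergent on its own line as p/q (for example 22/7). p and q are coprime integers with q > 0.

APPEND 21: p_0 = 21·1 + 0 = 21, q_0 = 21·0 + 1 = 1 → 21/1
APPEND 11: p_1 = 11·21 + 1 = 232, q_1 = 11·1 + 0 = 11 → 232/11
APPEND 28: p_2 = 28·232 + 21 = 6517, q_2 = 28·11 + 1 = 309 → 6517/309
APPEND 43: p_3 = 43·6517 + 232 = 280463, q_3 = 43·309 + 11 = 13298 → 280463/13298
APPEND 17: p_4 = 17·280463 + 6517 = 4774388, q_4 = 17·13298 + 309 = 226375 → 4774388/226375
APPEND 22: p_5 = 22·4774388 + 280463 = 105316999, q_5 = 22·226375 + 13298 = 4993548 → 105316999/4993548
APPEND 25: p_6 = 25·105316999 + 4774388 = 2637699363, q_6 = 25·4993548 + 226375 = 125065075 → 2637699363/125065075
APPEND 46: p_7 = 46·2637699363 + 105316999 = 121439487697, q_7 = 46·125065075 + 4993548 = 5757986998 → 121439487697/5757986998
APPEND 15: p_8 = 15·121439487697 + 2637699363 = 1824230014818, q_8 = 15·5757986998 + 125065075 = 86494870045 → 1824230014818/86494870045
APPEND 43: p_9 = 43·1824230014818 + 121439487697 = 78563330124871, q_9 = 43·86494870045 + 5757986998 = 3725037398933 → 78563330124871/3725037398933
APPEND 15: p_10 = 15·78563330124871 + 1824230014818 = 1180274181887883, q_10 = 15·3725037398933 + 86494870045 = 55962055854040 → 1180274181887883/55962055854040
APPEND 32: p_11 = 32·1180274181887883 + 78563330124871 = 37847337150537127, q_11 = 32·55962055854040 + 3725037398933 = 1794510824728213 → 37847337150537127/1794510824728213
APPEND 27: p_12 = 27·37847337150537127 + 1180274181887883 = 1023058377246390312, q_12 = 27·1794510824728213 + 55962055854040 = 48507754323515791 → 1023058377246390312/48507754323515791
APPEND 46: p_13 = 46·1023058377246390312 + 37847337150537127 = 47098532690484491479, q_13 = 46·48507754323515791 + 1794510824728213 = 2233151209706454599 → 47098532690484491479/2233151209706454599

21/1
232/11
105316999/4993548
121439487697/5757986998
1824230014818/86494870045
37847337150537127/1794510824728213
47098532690484491479/2233151209706454599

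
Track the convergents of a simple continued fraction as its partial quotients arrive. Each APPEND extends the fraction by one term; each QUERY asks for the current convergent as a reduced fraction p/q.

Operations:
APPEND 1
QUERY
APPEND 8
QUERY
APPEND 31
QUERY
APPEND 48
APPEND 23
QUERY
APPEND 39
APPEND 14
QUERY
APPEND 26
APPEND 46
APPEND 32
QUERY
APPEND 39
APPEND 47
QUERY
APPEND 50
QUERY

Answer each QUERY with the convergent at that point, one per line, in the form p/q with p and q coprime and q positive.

APPEND 1: p_0 = 1·1 + 0 = 1, q_0 = 1·0 + 1 = 1 → 1/1
APPEND 8: p_1 = 8·1 + 1 = 9, q_1 = 8·1 + 0 = 8 → 9/8
APPEND 31: p_2 = 31·9 + 1 = 280, q_2 = 31·8 + 1 = 249 → 280/249
APPEND 48: p_3 = 48·280 + 9 = 13449, q_3 = 48·249 + 8 = 11960 → 13449/11960
APPEND 23: p_4 = 23·13449 + 280 = 309607, q_4 = 23·11960 + 249 = 275329 → 309607/275329
APPEND 39: p_5 = 39·309607 + 13449 = 12088122, q_5 = 39·275329 + 11960 = 10749791 → 12088122/10749791
APPEND 14: p_6 = 14·12088122 + 309607 = 169543315, q_6 = 14·10749791 + 275329 = 150772403 → 169543315/150772403
APPEND 26: p_7 = 26·169543315 + 12088122 = 4420214312, q_7 = 26·150772403 + 10749791 = 3930832269 → 4420214312/3930832269
APPEND 46: p_8 = 46·4420214312 + 169543315 = 203499401667, q_8 = 46·3930832269 + 150772403 = 180969056777 → 203499401667/180969056777
APPEND 32: p_9 = 32·203499401667 + 4420214312 = 6516401067656, q_9 = 32·180969056777 + 3930832269 = 5794940649133 → 6516401067656/5794940649133
APPEND 39: p_10 = 39·6516401067656 + 203499401667 = 254343141040251, q_10 = 39·5794940649133 + 180969056777 = 226183654372964 → 254343141040251/226183654372964
APPEND 47: p_11 = 47·254343141040251 + 6516401067656 = 11960644029959453, q_11 = 47·226183654372964 + 5794940649133 = 10636426696178441 → 11960644029959453/10636426696178441
APPEND 50: p_12 = 50·11960644029959453 + 254343141040251 = 598286544639012901, q_12 = 50·10636426696178441 + 226183654372964 = 532047518463295014 → 598286544639012901/532047518463295014

1/1
9/8
280/249
309607/275329
169543315/150772403
6516401067656/5794940649133
11960644029959453/10636426696178441
598286544639012901/532047518463295014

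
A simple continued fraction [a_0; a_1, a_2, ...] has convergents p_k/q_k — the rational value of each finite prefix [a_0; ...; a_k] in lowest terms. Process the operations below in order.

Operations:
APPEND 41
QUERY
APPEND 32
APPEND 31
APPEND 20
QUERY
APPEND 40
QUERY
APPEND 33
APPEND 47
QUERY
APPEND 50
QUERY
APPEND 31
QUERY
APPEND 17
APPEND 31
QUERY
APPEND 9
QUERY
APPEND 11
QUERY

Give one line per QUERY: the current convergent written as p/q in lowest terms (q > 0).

41/1
816193/19892
32688464/796673
50770857199/1237371420
2539622395455/61894881101
78779065116304/1919978685551
41674074675667617/1015667487285059
376408455810381176/9173708918100999
4182167088589860553/101926465586396048

APPEND 41: p_0 = 41·1 + 0 = 41, q_0 = 41·0 + 1 = 1 → 41/1
APPEND 32: p_1 = 32·41 + 1 = 1313, q_1 = 32·1 + 0 = 32 → 1313/32
APPEND 31: p_2 = 31·1313 + 41 = 40744, q_2 = 31·32 + 1 = 993 → 40744/993
APPEND 20: p_3 = 20·40744 + 1313 = 816193, q_3 = 20·993 + 32 = 19892 → 816193/19892
APPEND 40: p_4 = 40·816193 + 40744 = 32688464, q_4 = 40·19892 + 993 = 796673 → 32688464/796673
APPEND 33: p_5 = 33·32688464 + 816193 = 1079535505, q_5 = 33·796673 + 19892 = 26310101 → 1079535505/26310101
APPEND 47: p_6 = 47·1079535505 + 32688464 = 50770857199, q_6 = 47·26310101 + 796673 = 1237371420 → 50770857199/1237371420
APPEND 50: p_7 = 50·50770857199 + 1079535505 = 2539622395455, q_7 = 50·1237371420 + 26310101 = 61894881101 → 2539622395455/61894881101
APPEND 31: p_8 = 31·2539622395455 + 50770857199 = 78779065116304, q_8 = 31·61894881101 + 1237371420 = 1919978685551 → 78779065116304/1919978685551
APPEND 17: p_9 = 17·78779065116304 + 2539622395455 = 1341783729372623, q_9 = 17·1919978685551 + 61894881101 = 32701532535468 → 1341783729372623/32701532535468
APPEND 31: p_10 = 31·1341783729372623 + 78779065116304 = 41674074675667617, q_10 = 31·32701532535468 + 1919978685551 = 1015667487285059 → 41674074675667617/1015667487285059
APPEND 9: p_11 = 9·41674074675667617 + 1341783729372623 = 376408455810381176, q_11 = 9·1015667487285059 + 32701532535468 = 9173708918100999 → 376408455810381176/9173708918100999
APPEND 11: p_12 = 11·376408455810381176 + 41674074675667617 = 4182167088589860553, q_12 = 11·9173708918100999 + 1015667487285059 = 101926465586396048 → 4182167088589860553/101926465586396048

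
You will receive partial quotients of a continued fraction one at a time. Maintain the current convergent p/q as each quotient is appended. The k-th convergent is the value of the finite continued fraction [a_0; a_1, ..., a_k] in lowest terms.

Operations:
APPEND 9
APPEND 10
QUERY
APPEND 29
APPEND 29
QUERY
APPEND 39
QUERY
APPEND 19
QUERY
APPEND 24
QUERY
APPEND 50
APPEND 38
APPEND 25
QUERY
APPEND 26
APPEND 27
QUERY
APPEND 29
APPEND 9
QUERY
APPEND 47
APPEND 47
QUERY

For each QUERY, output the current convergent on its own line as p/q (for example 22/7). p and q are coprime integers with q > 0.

APPEND 9: p_0 = 9·1 + 0 = 9, q_0 = 9·0 + 1 = 1 → 9/1
APPEND 10: p_1 = 10·9 + 1 = 91, q_1 = 10·1 + 0 = 10 → 91/10
APPEND 29: p_2 = 29·91 + 9 = 2648, q_2 = 29·10 + 1 = 291 → 2648/291
APPEND 29: p_3 = 29·2648 + 91 = 76883, q_3 = 29·291 + 10 = 8449 → 76883/8449
APPEND 39: p_4 = 39·76883 + 2648 = 3001085, q_4 = 39·8449 + 291 = 329802 → 3001085/329802
APPEND 19: p_5 = 19·3001085 + 76883 = 57097498, q_5 = 19·329802 + 8449 = 6274687 → 57097498/6274687
APPEND 24: p_6 = 24·57097498 + 3001085 = 1373341037, q_6 = 24·6274687 + 329802 = 150922290 → 1373341037/150922290
APPEND 50: p_7 = 50·1373341037 + 57097498 = 68724149348, q_7 = 50·150922290 + 6274687 = 7552389187 → 68724149348/7552389187
APPEND 38: p_8 = 38·68724149348 + 1373341037 = 2612891016261, q_8 = 38·7552389187 + 150922290 = 287141711396 → 2612891016261/287141711396
APPEND 25: p_9 = 25·2612891016261 + 68724149348 = 65390999555873, q_9 = 25·287141711396 + 7552389187 = 7186095174087 → 65390999555873/7186095174087
APPEND 26: p_10 = 26·65390999555873 + 2612891016261 = 1702778879468959, q_10 = 26·7186095174087 + 287141711396 = 187125616237658 → 1702778879468959/187125616237658
APPEND 27: p_11 = 27·1702778879468959 + 65390999555873 = 46040420745217766, q_11 = 27·187125616237658 + 7186095174087 = 5059577733590853 → 46040420745217766/5059577733590853
APPEND 29: p_12 = 29·46040420745217766 + 1702778879468959 = 1336874980490784173, q_12 = 29·5059577733590853 + 187125616237658 = 146914879890372395 → 1336874980490784173/146914879890372395
APPEND 9: p_13 = 9·1336874980490784173 + 46040420745217766 = 12077915245162275323, q_13 = 9·146914879890372395 + 5059577733590853 = 1327293496746942408 → 12077915245162275323/1327293496746942408
APPEND 47: p_14 = 47·12077915245162275323 + 1336874980490784173 = 568998891503117724354, q_14 = 47·1327293496746942408 + 146914879890372395 = 62529709226996665571 → 568998891503117724354/62529709226996665571
APPEND 47: p_15 = 47·568998891503117724354 + 12077915245162275323 = 26755025815891695319961, q_15 = 47·62529709226996665571 + 1327293496746942408 = 2940223627165590224245 → 26755025815891695319961/2940223627165590224245

91/10
76883/8449
3001085/329802
57097498/6274687
1373341037/150922290
65390999555873/7186095174087
46040420745217766/5059577733590853
12077915245162275323/1327293496746942408
26755025815891695319961/2940223627165590224245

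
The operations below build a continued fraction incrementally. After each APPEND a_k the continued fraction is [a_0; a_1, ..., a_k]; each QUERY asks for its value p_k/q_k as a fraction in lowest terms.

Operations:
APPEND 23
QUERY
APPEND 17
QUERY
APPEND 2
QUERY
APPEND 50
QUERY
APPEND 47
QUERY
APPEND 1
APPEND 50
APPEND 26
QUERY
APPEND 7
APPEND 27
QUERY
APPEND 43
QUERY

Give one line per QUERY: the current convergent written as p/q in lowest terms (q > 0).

23/1
392/17
807/35
40742/1767
1915681/83084
2595114029/112551335
495764559947/21501545768
21336141612755/925358653003

APPEND 23: p_0 = 23·1 + 0 = 23, q_0 = 23·0 + 1 = 1 → 23/1
APPEND 17: p_1 = 17·23 + 1 = 392, q_1 = 17·1 + 0 = 17 → 392/17
APPEND 2: p_2 = 2·392 + 23 = 807, q_2 = 2·17 + 1 = 35 → 807/35
APPEND 50: p_3 = 50·807 + 392 = 40742, q_3 = 50·35 + 17 = 1767 → 40742/1767
APPEND 47: p_4 = 47·40742 + 807 = 1915681, q_4 = 47·1767 + 35 = 83084 → 1915681/83084
APPEND 1: p_5 = 1·1915681 + 40742 = 1956423, q_5 = 1·83084 + 1767 = 84851 → 1956423/84851
APPEND 50: p_6 = 50·1956423 + 1915681 = 99736831, q_6 = 50·84851 + 83084 = 4325634 → 99736831/4325634
APPEND 26: p_7 = 26·99736831 + 1956423 = 2595114029, q_7 = 26·4325634 + 84851 = 112551335 → 2595114029/112551335
APPEND 7: p_8 = 7·2595114029 + 99736831 = 18265535034, q_8 = 7·112551335 + 4325634 = 792184979 → 18265535034/792184979
APPEND 27: p_9 = 27·18265535034 + 2595114029 = 495764559947, q_9 = 27·792184979 + 112551335 = 21501545768 → 495764559947/21501545768
APPEND 43: p_10 = 43·495764559947 + 18265535034 = 21336141612755, q_10 = 43·21501545768 + 792184979 = 925358653003 → 21336141612755/925358653003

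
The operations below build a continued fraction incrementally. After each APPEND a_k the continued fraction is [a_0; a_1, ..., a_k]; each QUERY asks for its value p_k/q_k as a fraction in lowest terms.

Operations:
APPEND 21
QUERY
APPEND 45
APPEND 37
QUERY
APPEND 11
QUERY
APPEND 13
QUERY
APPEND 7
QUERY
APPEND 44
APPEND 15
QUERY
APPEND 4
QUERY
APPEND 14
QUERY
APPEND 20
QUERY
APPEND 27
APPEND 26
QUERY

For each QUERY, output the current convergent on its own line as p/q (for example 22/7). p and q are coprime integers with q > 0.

21/1
35023/1666
386199/18371
5055610/240489
35775469/1701794
23723419159/1128493169
96472852882/4589092101
1374343359507/65375782583
27583340043022/1312104743761
19426820977591648/924109405211141

APPEND 21: p_0 = 21·1 + 0 = 21, q_0 = 21·0 + 1 = 1 → 21/1
APPEND 45: p_1 = 45·21 + 1 = 946, q_1 = 45·1 + 0 = 45 → 946/45
APPEND 37: p_2 = 37·946 + 21 = 35023, q_2 = 37·45 + 1 = 1666 → 35023/1666
APPEND 11: p_3 = 11·35023 + 946 = 386199, q_3 = 11·1666 + 45 = 18371 → 386199/18371
APPEND 13: p_4 = 13·386199 + 35023 = 5055610, q_4 = 13·18371 + 1666 = 240489 → 5055610/240489
APPEND 7: p_5 = 7·5055610 + 386199 = 35775469, q_5 = 7·240489 + 18371 = 1701794 → 35775469/1701794
APPEND 44: p_6 = 44·35775469 + 5055610 = 1579176246, q_6 = 44·1701794 + 240489 = 75119425 → 1579176246/75119425
APPEND 15: p_7 = 15·1579176246 + 35775469 = 23723419159, q_7 = 15·75119425 + 1701794 = 1128493169 → 23723419159/1128493169
APPEND 4: p_8 = 4·23723419159 + 1579176246 = 96472852882, q_8 = 4·1128493169 + 75119425 = 4589092101 → 96472852882/4589092101
APPEND 14: p_9 = 14·96472852882 + 23723419159 = 1374343359507, q_9 = 14·4589092101 + 1128493169 = 65375782583 → 1374343359507/65375782583
APPEND 20: p_10 = 20·1374343359507 + 96472852882 = 27583340043022, q_10 = 20·65375782583 + 4589092101 = 1312104743761 → 27583340043022/1312104743761
APPEND 27: p_11 = 27·27583340043022 + 1374343359507 = 746124524521101, q_11 = 27·1312104743761 + 65375782583 = 35492203864130 → 746124524521101/35492203864130
APPEND 26: p_12 = 26·746124524521101 + 27583340043022 = 19426820977591648, q_12 = 26·35492203864130 + 1312104743761 = 924109405211141 → 19426820977591648/924109405211141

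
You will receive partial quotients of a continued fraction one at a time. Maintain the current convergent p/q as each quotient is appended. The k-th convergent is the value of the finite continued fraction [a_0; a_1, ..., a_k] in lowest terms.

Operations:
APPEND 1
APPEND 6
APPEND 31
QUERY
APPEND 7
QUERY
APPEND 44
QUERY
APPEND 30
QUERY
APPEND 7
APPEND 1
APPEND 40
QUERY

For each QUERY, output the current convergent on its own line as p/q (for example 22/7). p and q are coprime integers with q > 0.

APPEND 1: p_0 = 1·1 + 0 = 1, q_0 = 1·0 + 1 = 1 → 1/1
APPEND 6: p_1 = 6·1 + 1 = 7, q_1 = 6·1 + 0 = 6 → 7/6
APPEND 31: p_2 = 31·7 + 1 = 218, q_2 = 31·6 + 1 = 187 → 218/187
APPEND 7: p_3 = 7·218 + 7 = 1533, q_3 = 7·187 + 6 = 1315 → 1533/1315
APPEND 44: p_4 = 44·1533 + 218 = 67670, q_4 = 44·1315 + 187 = 58047 → 67670/58047
APPEND 30: p_5 = 30·67670 + 1533 = 2031633, q_5 = 30·58047 + 1315 = 1742725 → 2031633/1742725
APPEND 7: p_6 = 7·2031633 + 67670 = 14289101, q_6 = 7·1742725 + 58047 = 12257122 → 14289101/12257122
APPEND 1: p_7 = 1·14289101 + 2031633 = 16320734, q_7 = 1·12257122 + 1742725 = 13999847 → 16320734/13999847
APPEND 40: p_8 = 40·16320734 + 14289101 = 667118461, q_8 = 40·13999847 + 12257122 = 572251002 → 667118461/572251002

218/187
1533/1315
67670/58047
2031633/1742725
667118461/572251002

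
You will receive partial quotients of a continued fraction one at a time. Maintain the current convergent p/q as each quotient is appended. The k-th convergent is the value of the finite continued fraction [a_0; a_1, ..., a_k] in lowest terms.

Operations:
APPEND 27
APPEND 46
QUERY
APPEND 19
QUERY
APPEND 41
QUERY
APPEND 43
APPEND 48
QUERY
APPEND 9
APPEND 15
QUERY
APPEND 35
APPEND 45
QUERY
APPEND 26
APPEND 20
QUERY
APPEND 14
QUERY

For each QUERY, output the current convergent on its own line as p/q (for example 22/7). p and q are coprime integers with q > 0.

1243/46
23644/875
970647/35921
2005520967/74218865
273377273487/10116947810
431656698273072/15974437935395
225084865720714772/8329777418113055
3162420780541128893/117032574002591653

APPEND 27: p_0 = 27·1 + 0 = 27, q_0 = 27·0 + 1 = 1 → 27/1
APPEND 46: p_1 = 46·27 + 1 = 1243, q_1 = 46·1 + 0 = 46 → 1243/46
APPEND 19: p_2 = 19·1243 + 27 = 23644, q_2 = 19·46 + 1 = 875 → 23644/875
APPEND 41: p_3 = 41·23644 + 1243 = 970647, q_3 = 41·875 + 46 = 35921 → 970647/35921
APPEND 43: p_4 = 43·970647 + 23644 = 41761465, q_4 = 43·35921 + 875 = 1545478 → 41761465/1545478
APPEND 48: p_5 = 48·41761465 + 970647 = 2005520967, q_5 = 48·1545478 + 35921 = 74218865 → 2005520967/74218865
APPEND 9: p_6 = 9·2005520967 + 41761465 = 18091450168, q_6 = 9·74218865 + 1545478 = 669515263 → 18091450168/669515263
APPEND 15: p_7 = 15·18091450168 + 2005520967 = 273377273487, q_7 = 15·669515263 + 74218865 = 10116947810 → 273377273487/10116947810
APPEND 35: p_8 = 35·273377273487 + 18091450168 = 9586296022213, q_8 = 35·10116947810 + 669515263 = 354762688613 → 9586296022213/354762688613
APPEND 45: p_9 = 45·9586296022213 + 273377273487 = 431656698273072, q_9 = 45·354762688613 + 10116947810 = 15974437935395 → 431656698273072/15974437935395
APPEND 26: p_10 = 26·431656698273072 + 9586296022213 = 11232660451122085, q_10 = 26·15974437935395 + 354762688613 = 415690149008883 → 11232660451122085/415690149008883
APPEND 20: p_11 = 20·11232660451122085 + 431656698273072 = 225084865720714772, q_11 = 20·415690149008883 + 15974437935395 = 8329777418113055 → 225084865720714772/8329777418113055
APPEND 14: p_12 = 14·225084865720714772 + 11232660451122085 = 3162420780541128893, q_12 = 14·8329777418113055 + 415690149008883 = 117032574002591653 → 3162420780541128893/117032574002591653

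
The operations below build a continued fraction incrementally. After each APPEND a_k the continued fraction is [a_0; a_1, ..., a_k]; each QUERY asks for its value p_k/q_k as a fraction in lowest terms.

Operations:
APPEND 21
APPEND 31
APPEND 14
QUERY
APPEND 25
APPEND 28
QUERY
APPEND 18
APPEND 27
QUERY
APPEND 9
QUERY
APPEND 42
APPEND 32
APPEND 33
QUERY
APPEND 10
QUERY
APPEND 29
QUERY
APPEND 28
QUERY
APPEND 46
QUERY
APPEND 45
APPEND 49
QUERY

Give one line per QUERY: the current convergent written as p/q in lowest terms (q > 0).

APPEND 21: p_0 = 21·1 + 0 = 21, q_0 = 21·0 + 1 = 1 → 21/1
APPEND 31: p_1 = 31·21 + 1 = 652, q_1 = 31·1 + 0 = 31 → 652/31
APPEND 14: p_2 = 14·652 + 21 = 9149, q_2 = 14·31 + 1 = 435 → 9149/435
APPEND 25: p_3 = 25·9149 + 652 = 229377, q_3 = 25·435 + 31 = 10906 → 229377/10906
APPEND 28: p_4 = 28·229377 + 9149 = 6431705, q_4 = 28·10906 + 435 = 305803 → 6431705/305803
APPEND 18: p_5 = 18·6431705 + 229377 = 116000067, q_5 = 18·305803 + 10906 = 5515360 → 116000067/5515360
APPEND 27: p_6 = 27·116000067 + 6431705 = 3138433514, q_6 = 27·5515360 + 305803 = 149220523 → 3138433514/149220523
APPEND 9: p_7 = 9·3138433514 + 116000067 = 28361901693, q_7 = 9·149220523 + 5515360 = 1348500067 → 28361901693/1348500067
APPEND 42: p_8 = 42·28361901693 + 3138433514 = 1194338304620, q_8 = 42·1348500067 + 149220523 = 56786223337 → 1194338304620/56786223337
APPEND 32: p_9 = 32·1194338304620 + 28361901693 = 38247187649533, q_9 = 32·56786223337 + 1348500067 = 1818507646851 → 38247187649533/1818507646851
APPEND 33: p_10 = 33·38247187649533 + 1194338304620 = 1263351530739209, q_10 = 33·1818507646851 + 56786223337 = 60067538569420 → 1263351530739209/60067538569420
APPEND 10: p_11 = 10·1263351530739209 + 38247187649533 = 12671762495041623, q_11 = 10·60067538569420 + 1818507646851 = 602493893341051 → 12671762495041623/602493893341051
APPEND 29: p_12 = 29·12671762495041623 + 1263351530739209 = 368744463886946276, q_12 = 29·602493893341051 + 60067538569420 = 17532390445459899 → 368744463886946276/17532390445459899
APPEND 28: p_13 = 28·368744463886946276 + 12671762495041623 = 10337516751329537351, q_13 = 28·17532390445459899 + 602493893341051 = 491509426366218223 → 10337516751329537351/491509426366218223
APPEND 46: p_14 = 46·10337516751329537351 + 368744463886946276 = 475894515025045664422, q_14 = 46·491509426366218223 + 17532390445459899 = 22626966003291498157 → 475894515025045664422/22626966003291498157
APPEND 45: p_15 = 45·475894515025045664422 + 10337516751329537351 = 21425590692878384436341, q_15 = 45·22626966003291498157 + 491509426366218223 = 1018704979574483635288 → 21425590692878384436341/1018704979574483635288
APPEND 49: p_16 = 49·21425590692878384436341 + 475894515025045664422 = 1050329838466065883045131, q_16 = 49·1018704979574483635288 + 22626966003291498157 = 49939170965152989627269 → 1050329838466065883045131/49939170965152989627269

9149/435
6431705/305803
3138433514/149220523
28361901693/1348500067
1263351530739209/60067538569420
12671762495041623/602493893341051
368744463886946276/17532390445459899
10337516751329537351/491509426366218223
475894515025045664422/22626966003291498157
1050329838466065883045131/49939170965152989627269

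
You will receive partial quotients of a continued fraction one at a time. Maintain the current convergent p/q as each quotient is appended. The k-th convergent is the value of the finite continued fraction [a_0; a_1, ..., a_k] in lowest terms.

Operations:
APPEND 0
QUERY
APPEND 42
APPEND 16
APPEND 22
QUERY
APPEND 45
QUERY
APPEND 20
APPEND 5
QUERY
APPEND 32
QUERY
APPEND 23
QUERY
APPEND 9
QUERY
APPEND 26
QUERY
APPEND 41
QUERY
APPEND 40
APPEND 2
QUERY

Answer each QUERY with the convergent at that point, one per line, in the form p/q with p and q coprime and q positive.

0/1
353/14848
15901/668833
1607766/67626373
51766885/2177435444
1192246121/50148641585
10781981974/453515209709
281523777445/11841544094019
11553256857219/485956823064488
936376852989629/39386185756411566

APPEND 0: p_0 = 0·1 + 0 = 0, q_0 = 0·0 + 1 = 1 → 0/1
APPEND 42: p_1 = 42·0 + 1 = 1, q_1 = 42·1 + 0 = 42 → 1/42
APPEND 16: p_2 = 16·1 + 0 = 16, q_2 = 16·42 + 1 = 673 → 16/673
APPEND 22: p_3 = 22·16 + 1 = 353, q_3 = 22·673 + 42 = 14848 → 353/14848
APPEND 45: p_4 = 45·353 + 16 = 15901, q_4 = 45·14848 + 673 = 668833 → 15901/668833
APPEND 20: p_5 = 20·15901 + 353 = 318373, q_5 = 20·668833 + 14848 = 13391508 → 318373/13391508
APPEND 5: p_6 = 5·318373 + 15901 = 1607766, q_6 = 5·13391508 + 668833 = 67626373 → 1607766/67626373
APPEND 32: p_7 = 32·1607766 + 318373 = 51766885, q_7 = 32·67626373 + 13391508 = 2177435444 → 51766885/2177435444
APPEND 23: p_8 = 23·51766885 + 1607766 = 1192246121, q_8 = 23·2177435444 + 67626373 = 50148641585 → 1192246121/50148641585
APPEND 9: p_9 = 9·1192246121 + 51766885 = 10781981974, q_9 = 9·50148641585 + 2177435444 = 453515209709 → 10781981974/453515209709
APPEND 26: p_10 = 26·10781981974 + 1192246121 = 281523777445, q_10 = 26·453515209709 + 50148641585 = 11841544094019 → 281523777445/11841544094019
APPEND 41: p_11 = 41·281523777445 + 10781981974 = 11553256857219, q_11 = 41·11841544094019 + 453515209709 = 485956823064488 → 11553256857219/485956823064488
APPEND 40: p_12 = 40·11553256857219 + 281523777445 = 462411798066205, q_12 = 40·485956823064488 + 11841544094019 = 19450114466673539 → 462411798066205/19450114466673539
APPEND 2: p_13 = 2·462411798066205 + 11553256857219 = 936376852989629, q_13 = 2·19450114466673539 + 485956823064488 = 39386185756411566 → 936376852989629/39386185756411566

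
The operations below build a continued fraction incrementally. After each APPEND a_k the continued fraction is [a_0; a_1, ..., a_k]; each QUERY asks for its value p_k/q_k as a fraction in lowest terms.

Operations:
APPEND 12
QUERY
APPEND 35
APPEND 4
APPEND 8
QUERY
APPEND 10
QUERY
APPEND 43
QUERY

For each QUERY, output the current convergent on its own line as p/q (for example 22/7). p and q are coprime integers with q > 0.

APPEND 12: p_0 = 12·1 + 0 = 12, q_0 = 12·0 + 1 = 1 → 12/1
APPEND 35: p_1 = 35·12 + 1 = 421, q_1 = 35·1 + 0 = 35 → 421/35
APPEND 4: p_2 = 4·421 + 12 = 1696, q_2 = 4·35 + 1 = 141 → 1696/141
APPEND 8: p_3 = 8·1696 + 421 = 13989, q_3 = 8·141 + 35 = 1163 → 13989/1163
APPEND 10: p_4 = 10·13989 + 1696 = 141586, q_4 = 10·1163 + 141 = 11771 → 141586/11771
APPEND 43: p_5 = 43·141586 + 13989 = 6102187, q_5 = 43·11771 + 1163 = 507316 → 6102187/507316

12/1
13989/1163
141586/11771
6102187/507316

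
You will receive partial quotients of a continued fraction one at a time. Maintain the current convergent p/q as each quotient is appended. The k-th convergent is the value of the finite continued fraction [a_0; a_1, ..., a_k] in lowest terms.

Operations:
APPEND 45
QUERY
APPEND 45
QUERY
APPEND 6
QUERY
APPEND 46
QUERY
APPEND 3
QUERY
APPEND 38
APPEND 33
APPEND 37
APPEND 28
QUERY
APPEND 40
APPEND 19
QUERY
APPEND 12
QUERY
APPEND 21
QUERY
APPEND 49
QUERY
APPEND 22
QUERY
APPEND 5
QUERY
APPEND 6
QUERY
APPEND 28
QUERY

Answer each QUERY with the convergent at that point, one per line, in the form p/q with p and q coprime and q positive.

APPEND 45: p_0 = 45·1 + 0 = 45, q_0 = 45·0 + 1 = 1 → 45/1
APPEND 45: p_1 = 45·45 + 1 = 2026, q_1 = 45·1 + 0 = 45 → 2026/45
APPEND 6: p_2 = 6·2026 + 45 = 12201, q_2 = 6·45 + 1 = 271 → 12201/271
APPEND 46: p_3 = 46·12201 + 2026 = 563272, q_3 = 46·271 + 45 = 12511 → 563272/12511
APPEND 3: p_4 = 3·563272 + 12201 = 1702017, q_4 = 3·12511 + 271 = 37804 → 1702017/37804
APPEND 38: p_5 = 38·1702017 + 563272 = 65239918, q_5 = 38·37804 + 12511 = 1449063 → 65239918/1449063
APPEND 33: p_6 = 33·65239918 + 1702017 = 2154619311, q_6 = 33·1449063 + 37804 = 47856883 → 2154619311/47856883
APPEND 37: p_7 = 37·2154619311 + 65239918 = 79786154425, q_7 = 37·47856883 + 1449063 = 1772153734 → 79786154425/1772153734
APPEND 28: p_8 = 28·79786154425 + 2154619311 = 2236166943211, q_8 = 28·1772153734 + 47856883 = 49668161435 → 2236166943211/49668161435
APPEND 40: p_9 = 40·2236166943211 + 79786154425 = 89526463882865, q_9 = 40·49668161435 + 1772153734 = 1988498611134 → 89526463882865/1988498611134
APPEND 19: p_10 = 19·89526463882865 + 2236166943211 = 1703238980717646, q_10 = 19·1988498611134 + 49668161435 = 37831141772981 → 1703238980717646/37831141772981
APPEND 12: p_11 = 12·1703238980717646 + 89526463882865 = 20528394232494617, q_11 = 12·37831141772981 + 1988498611134 = 455962199886906 → 20528394232494617/455962199886906
APPEND 21: p_12 = 21·20528394232494617 + 1703238980717646 = 432799517863104603, q_12 = 21·455962199886906 + 37831141772981 = 9613037339398007 → 432799517863104603/9613037339398007
APPEND 49: p_13 = 49·432799517863104603 + 20528394232494617 = 21227704769524620164, q_13 = 49·9613037339398007 + 455962199886906 = 471494791830389249 → 21227704769524620164/471494791830389249
APPEND 22: p_14 = 22·21227704769524620164 + 432799517863104603 = 467442304447404748211, q_14 = 22·471494791830389249 + 9613037339398007 = 10382498457607961485 → 467442304447404748211/10382498457607961485
APPEND 5: p_15 = 5·467442304447404748211 + 21227704769524620164 = 2358439227006548361219, q_15 = 5·10382498457607961485 + 471494791830389249 = 52383987079870196674 → 2358439227006548361219/52383987079870196674
APPEND 6: p_16 = 6·2358439227006548361219 + 467442304447404748211 = 14618077666486694915525, q_16 = 6·52383987079870196674 + 10382498457607961485 = 324686420936829141529 → 14618077666486694915525/324686420936829141529
APPEND 28: p_17 = 28·14618077666486694915525 + 2358439227006548361219 = 411664613888634005995919, q_17 = 28·324686420936829141529 + 52383987079870196674 = 9143603773311086159486 → 411664613888634005995919/9143603773311086159486

45/1
2026/45
12201/271
563272/12511
1702017/37804
2236166943211/49668161435
1703238980717646/37831141772981
20528394232494617/455962199886906
432799517863104603/9613037339398007
21227704769524620164/471494791830389249
467442304447404748211/10382498457607961485
2358439227006548361219/52383987079870196674
14618077666486694915525/324686420936829141529
411664613888634005995919/9143603773311086159486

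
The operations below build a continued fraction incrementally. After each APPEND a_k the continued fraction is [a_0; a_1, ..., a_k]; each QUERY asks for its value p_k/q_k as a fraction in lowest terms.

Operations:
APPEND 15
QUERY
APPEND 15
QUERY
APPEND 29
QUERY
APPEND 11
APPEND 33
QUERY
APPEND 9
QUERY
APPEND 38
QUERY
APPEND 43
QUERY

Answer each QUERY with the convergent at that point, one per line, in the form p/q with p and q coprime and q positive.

15/1
226/15
6569/436
2398574/159199
21659651/1437602
825465312/54788075
35516668067/2357324827

APPEND 15: p_0 = 15·1 + 0 = 15, q_0 = 15·0 + 1 = 1 → 15/1
APPEND 15: p_1 = 15·15 + 1 = 226, q_1 = 15·1 + 0 = 15 → 226/15
APPEND 29: p_2 = 29·226 + 15 = 6569, q_2 = 29·15 + 1 = 436 → 6569/436
APPEND 11: p_3 = 11·6569 + 226 = 72485, q_3 = 11·436 + 15 = 4811 → 72485/4811
APPEND 33: p_4 = 33·72485 + 6569 = 2398574, q_4 = 33·4811 + 436 = 159199 → 2398574/159199
APPEND 9: p_5 = 9·2398574 + 72485 = 21659651, q_5 = 9·159199 + 4811 = 1437602 → 21659651/1437602
APPEND 38: p_6 = 38·21659651 + 2398574 = 825465312, q_6 = 38·1437602 + 159199 = 54788075 → 825465312/54788075
APPEND 43: p_7 = 43·825465312 + 21659651 = 35516668067, q_7 = 43·54788075 + 1437602 = 2357324827 → 35516668067/2357324827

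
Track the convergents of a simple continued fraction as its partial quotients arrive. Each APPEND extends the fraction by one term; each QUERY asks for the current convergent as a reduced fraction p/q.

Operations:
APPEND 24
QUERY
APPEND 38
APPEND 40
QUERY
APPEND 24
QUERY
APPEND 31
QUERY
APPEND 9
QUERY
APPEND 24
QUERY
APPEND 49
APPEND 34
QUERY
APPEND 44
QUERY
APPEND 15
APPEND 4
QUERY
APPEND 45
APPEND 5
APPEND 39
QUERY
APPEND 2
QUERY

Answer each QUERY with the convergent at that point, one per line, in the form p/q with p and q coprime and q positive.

24/1
36544/1521
877969/36542
27253583/1134323
246160216/10245449
5935098767/247025099
9902179091933/412139185299
435986946044851/18146238628456
26634812425103643/1108569113077012
237241545722467054145/9874244493597228552
480535307584856355098/20000388635342922511

APPEND 24: p_0 = 24·1 + 0 = 24, q_0 = 24·0 + 1 = 1 → 24/1
APPEND 38: p_1 = 38·24 + 1 = 913, q_1 = 38·1 + 0 = 38 → 913/38
APPEND 40: p_2 = 40·913 + 24 = 36544, q_2 = 40·38 + 1 = 1521 → 36544/1521
APPEND 24: p_3 = 24·36544 + 913 = 877969, q_3 = 24·1521 + 38 = 36542 → 877969/36542
APPEND 31: p_4 = 31·877969 + 36544 = 27253583, q_4 = 31·36542 + 1521 = 1134323 → 27253583/1134323
APPEND 9: p_5 = 9·27253583 + 877969 = 246160216, q_5 = 9·1134323 + 36542 = 10245449 → 246160216/10245449
APPEND 24: p_6 = 24·246160216 + 27253583 = 5935098767, q_6 = 24·10245449 + 1134323 = 247025099 → 5935098767/247025099
APPEND 49: p_7 = 49·5935098767 + 246160216 = 291065999799, q_7 = 49·247025099 + 10245449 = 12114475300 → 291065999799/12114475300
APPEND 34: p_8 = 34·291065999799 + 5935098767 = 9902179091933, q_8 = 34·12114475300 + 247025099 = 412139185299 → 9902179091933/412139185299
APPEND 44: p_9 = 44·9902179091933 + 291065999799 = 435986946044851, q_9 = 44·412139185299 + 12114475300 = 18146238628456 → 435986946044851/18146238628456
APPEND 15: p_10 = 15·435986946044851 + 9902179091933 = 6549706369764698, q_10 = 15·18146238628456 + 412139185299 = 272605718612139 → 6549706369764698/272605718612139
APPEND 4: p_11 = 4·6549706369764698 + 435986946044851 = 26634812425103643, q_11 = 4·272605718612139 + 18146238628456 = 1108569113077012 → 26634812425103643/1108569113077012
APPEND 45: p_12 = 45·26634812425103643 + 6549706369764698 = 1205116265499428633, q_12 = 45·1108569113077012 + 272605718612139 = 50158215807077679 → 1205116265499428633/50158215807077679
APPEND 5: p_13 = 5·1205116265499428633 + 26634812425103643 = 6052216139922246808, q_13 = 5·50158215807077679 + 1108569113077012 = 251899648148465407 → 6052216139922246808/251899648148465407
APPEND 39: p_14 = 39·6052216139922246808 + 1205116265499428633 = 237241545722467054145, q_14 = 39·251899648148465407 + 50158215807077679 = 9874244493597228552 → 237241545722467054145/9874244493597228552
APPEND 2: p_15 = 2·237241545722467054145 + 6052216139922246808 = 480535307584856355098, q_15 = 2·9874244493597228552 + 251899648148465407 = 20000388635342922511 → 480535307584856355098/20000388635342922511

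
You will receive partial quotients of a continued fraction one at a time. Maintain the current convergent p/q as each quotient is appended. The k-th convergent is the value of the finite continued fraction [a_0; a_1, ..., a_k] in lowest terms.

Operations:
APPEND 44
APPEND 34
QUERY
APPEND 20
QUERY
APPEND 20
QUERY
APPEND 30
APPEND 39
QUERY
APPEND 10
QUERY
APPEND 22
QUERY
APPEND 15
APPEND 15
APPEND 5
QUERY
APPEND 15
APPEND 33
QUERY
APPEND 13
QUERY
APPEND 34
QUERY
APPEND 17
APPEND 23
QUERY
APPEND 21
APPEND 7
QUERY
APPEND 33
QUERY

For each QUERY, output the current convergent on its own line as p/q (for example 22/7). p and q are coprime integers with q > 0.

1497/34
29984/681
601177/13654
705147643/16015393
7069541724/160564231
156235065571/3548428475
179426435249819/4075153485431
90164212426092122/2047819787634671
1174861573235889777/26683588894831003
40035457702446344540/909289842211888773
15720921235543392524551/357055340691641512085
2331468786358025859862247/52952582698708422369588
77269291073403779442216679/1754948875822808906890333

APPEND 44: p_0 = 44·1 + 0 = 44, q_0 = 44·0 + 1 = 1 → 44/1
APPEND 34: p_1 = 34·44 + 1 = 1497, q_1 = 34·1 + 0 = 34 → 1497/34
APPEND 20: p_2 = 20·1497 + 44 = 29984, q_2 = 20·34 + 1 = 681 → 29984/681
APPEND 20: p_3 = 20·29984 + 1497 = 601177, q_3 = 20·681 + 34 = 13654 → 601177/13654
APPEND 30: p_4 = 30·601177 + 29984 = 18065294, q_4 = 30·13654 + 681 = 410301 → 18065294/410301
APPEND 39: p_5 = 39·18065294 + 601177 = 705147643, q_5 = 39·410301 + 13654 = 16015393 → 705147643/16015393
APPEND 10: p_6 = 10·705147643 + 18065294 = 7069541724, q_6 = 10·16015393 + 410301 = 160564231 → 7069541724/160564231
APPEND 22: p_7 = 22·7069541724 + 705147643 = 156235065571, q_7 = 22·160564231 + 16015393 = 3548428475 → 156235065571/3548428475
APPEND 15: p_8 = 15·156235065571 + 7069541724 = 2350595525289, q_8 = 15·3548428475 + 160564231 = 53386991356 → 2350595525289/53386991356
APPEND 15: p_9 = 15·2350595525289 + 156235065571 = 35415167944906, q_9 = 15·53386991356 + 3548428475 = 804353298815 → 35415167944906/804353298815
APPEND 5: p_10 = 5·35415167944906 + 2350595525289 = 179426435249819, q_10 = 5·804353298815 + 53386991356 = 4075153485431 → 179426435249819/4075153485431
APPEND 15: p_11 = 15·179426435249819 + 35415167944906 = 2726811696692191, q_11 = 15·4075153485431 + 804353298815 = 61931655580280 → 2726811696692191/61931655580280
APPEND 33: p_12 = 33·2726811696692191 + 179426435249819 = 90164212426092122, q_12 = 33·61931655580280 + 4075153485431 = 2047819787634671 → 90164212426092122/2047819787634671
APPEND 13: p_13 = 13·90164212426092122 + 2726811696692191 = 1174861573235889777, q_13 = 13·2047819787634671 + 61931655580280 = 26683588894831003 → 1174861573235889777/26683588894831003
APPEND 34: p_14 = 34·1174861573235889777 + 90164212426092122 = 40035457702446344540, q_14 = 34·26683588894831003 + 2047819787634671 = 909289842211888773 → 40035457702446344540/909289842211888773
APPEND 17: p_15 = 17·40035457702446344540 + 1174861573235889777 = 681777642514823746957, q_15 = 17·909289842211888773 + 26683588894831003 = 15484610906496940144 → 681777642514823746957/15484610906496940144
APPEND 23: p_16 = 23·681777642514823746957 + 40035457702446344540 = 15720921235543392524551, q_16 = 23·15484610906496940144 + 909289842211888773 = 357055340691641512085 → 15720921235543392524551/357055340691641512085
APPEND 21: p_17 = 21·15720921235543392524551 + 681777642514823746957 = 330821123588926066762528, q_17 = 21·357055340691641512085 + 15484610906496940144 = 7513646765430968693929 → 330821123588926066762528/7513646765430968693929
APPEND 7: p_18 = 7·330821123588926066762528 + 15720921235543392524551 = 2331468786358025859862247, q_18 = 7·7513646765430968693929 + 357055340691641512085 = 52952582698708422369588 → 2331468786358025859862247/52952582698708422369588
APPEND 33: p_19 = 33·2331468786358025859862247 + 330821123588926066762528 = 77269291073403779442216679, q_19 = 33·52952582698708422369588 + 7513646765430968693929 = 1754948875822808906890333 → 77269291073403779442216679/1754948875822808906890333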